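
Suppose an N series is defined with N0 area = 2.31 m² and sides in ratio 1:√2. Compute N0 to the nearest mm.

1278 × 1807 mm

Let the short side be w mm. Then w · w√2 = 2.31 m² = 2,310,000 mm².
w² = 2,310,000/√2, so w ≈ 1278.1 mm; long side = w√2 ≈ 1807.4 mm.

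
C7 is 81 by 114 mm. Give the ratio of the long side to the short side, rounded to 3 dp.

114 / 81 = 1.407
ISO 216 targets √2 ≈ 1.414; the -0.007 deviation is from mm rounding.

1.407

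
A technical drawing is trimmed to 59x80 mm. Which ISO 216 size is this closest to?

Aspect ratio 80/59 ≈ 1.356 (ISO target is √2 ≈ 1.414).
In the C-series (envelope sizes, between A and B): C8 = 57 × 81 mm.
Off by 3 mm total — nearest standard size.

C8 (57 × 81 mm)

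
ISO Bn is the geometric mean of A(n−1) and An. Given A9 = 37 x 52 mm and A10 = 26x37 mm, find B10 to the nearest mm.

Short side: √(37 · 26) = √962 ≈ 31.0 → 31 mm
Long side: √(52 · 37) = √1924 ≈ 43.9 → 44 mm

31 × 44 mm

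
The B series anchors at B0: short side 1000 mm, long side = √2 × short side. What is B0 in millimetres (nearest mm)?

1000 × 1414 mm

Short side = 1000 mm; long side = 1000√2 ≈ 1414.2 mm.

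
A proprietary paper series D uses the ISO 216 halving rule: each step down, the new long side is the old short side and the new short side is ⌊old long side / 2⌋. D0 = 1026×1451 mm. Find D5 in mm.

181 × 256 mm

D1: ⌊1451/2⌋ × 1026 = 725 × 1026 mm
D2: ⌊1026/2⌋ × 725 = 513 × 725 mm
D3: ⌊725/2⌋ × 513 = 362 × 513 mm
D4: ⌊513/2⌋ × 362 = 256 × 362 mm
D5: ⌊362/2⌋ × 256 = 181 × 256 mm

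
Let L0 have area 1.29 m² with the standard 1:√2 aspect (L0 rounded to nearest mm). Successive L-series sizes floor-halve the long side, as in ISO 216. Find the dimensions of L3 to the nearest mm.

337 × 477 mm

Let L0's short side be w mm. w · w√2 = 1.29 m² = 1,290,000 mm², so w ≈ 955.1 mm and w√2 ≈ 1350.7 mm → L0 = 955 × 1351 mm.
L1: ⌊1351/2⌋ × 955 = 675 × 955 mm
L2: ⌊955/2⌋ × 675 = 477 × 675 mm
L3: ⌊675/2⌋ × 477 = 337 × 477 mm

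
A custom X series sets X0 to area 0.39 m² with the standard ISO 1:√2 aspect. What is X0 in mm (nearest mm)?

Let the short side be w mm. Then w · w√2 = 0.39 m² = 390,000 mm².
w² = 390,000/√2, so w ≈ 525.1 mm; long side = w√2 ≈ 742.7 mm.

525 × 743 mm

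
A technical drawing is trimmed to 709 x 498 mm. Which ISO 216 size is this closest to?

B2 (500 × 707 mm)

Aspect ratio 709/498 ≈ 1.424 — close to the ISO √2 ≈ 1.414.
In the B-series (B0 = 1000 × 1414 mm): B2 = 500 × 707 mm.
Off by 4 mm total — nearest standard size.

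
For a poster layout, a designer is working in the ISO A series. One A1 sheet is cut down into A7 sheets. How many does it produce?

Each ISO step halves the sheet: 1 × A1 → 2 × A2 → 4 × A3 → 8 × A4 → …
From A1 to A7 is 6 halving steps: 2^6 = 64.

64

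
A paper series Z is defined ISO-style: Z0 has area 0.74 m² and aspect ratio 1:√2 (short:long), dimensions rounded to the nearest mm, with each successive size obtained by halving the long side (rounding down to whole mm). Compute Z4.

180 × 255 mm

Let Z0's short side be w mm. w · w√2 = 0.74 m² = 740,000 mm², so w ≈ 723.4 mm and w√2 ≈ 1023.0 mm → Z0 = 723 × 1023 mm.
Z1: ⌊1023/2⌋ × 723 = 511 × 723 mm
Z2: ⌊723/2⌋ × 511 = 361 × 511 mm
Z3: ⌊511/2⌋ × 361 = 255 × 361 mm
Z4: ⌊361/2⌋ × 255 = 180 × 255 mm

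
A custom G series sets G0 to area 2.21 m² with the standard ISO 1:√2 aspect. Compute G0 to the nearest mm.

1250 × 1768 mm

Let the short side be w mm. Then w · w√2 = 2.21 m² = 2,210,000 mm².
w² = 2,210,000/√2, so w ≈ 1250.1 mm; long side = w√2 ≈ 1767.9 mm.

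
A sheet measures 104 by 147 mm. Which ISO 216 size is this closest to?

A6 (105 × 148 mm)

Aspect ratio 147/104 ≈ 1.413 — close to the ISO √2 ≈ 1.414.
In the A-series (A0 area = 1 m²): A6 = 105 × 148 mm.
Off by 2 mm total — nearest standard size.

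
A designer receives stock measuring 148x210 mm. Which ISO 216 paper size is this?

Aspect ratio 210/148 ≈ 1.419 — close to the ISO √2 ≈ 1.414.
In the A-series (A0 area = 1 m²): A5 = 148 × 210 mm.

A5 (148 × 210 mm)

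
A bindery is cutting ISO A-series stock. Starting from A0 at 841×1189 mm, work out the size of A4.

210 × 297 mm

A1: ⌊1189/2⌋ × 841 = 594 × 841 mm
A2: ⌊841/2⌋ × 594 = 420 × 594 mm
A3: ⌊594/2⌋ × 420 = 297 × 420 mm
A4: ⌊420/2⌋ × 297 = 210 × 297 mm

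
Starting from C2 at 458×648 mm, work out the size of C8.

C3: ⌊648/2⌋ × 458 = 324 × 458 mm
C4: ⌊458/2⌋ × 324 = 229 × 324 mm
C5: ⌊324/2⌋ × 229 = 162 × 229 mm
C6: ⌊229/2⌋ × 162 = 114 × 162 mm
C7: ⌊162/2⌋ × 114 = 81 × 114 mm
C8: ⌊114/2⌋ × 81 = 57 × 81 mm

57 × 81 mm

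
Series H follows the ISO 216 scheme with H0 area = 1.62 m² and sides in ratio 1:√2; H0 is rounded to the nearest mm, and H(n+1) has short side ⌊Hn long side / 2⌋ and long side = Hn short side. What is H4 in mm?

267 × 378 mm

Let H0's short side be w mm. w · w√2 = 1.62 m² = 1,620,000 mm², so w ≈ 1070.3 mm and w√2 ≈ 1513.6 mm → H0 = 1070 × 1514 mm.
H1: ⌊1514/2⌋ × 1070 = 757 × 1070 mm
H2: ⌊1070/2⌋ × 757 = 535 × 757 mm
H3: ⌊757/2⌋ × 535 = 378 × 535 mm
H4: ⌊535/2⌋ × 378 = 267 × 378 mm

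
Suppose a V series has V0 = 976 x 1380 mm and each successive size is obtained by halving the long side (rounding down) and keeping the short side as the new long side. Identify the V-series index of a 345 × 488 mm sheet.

V0: 976 × 1380 mm
V1: 690 × 976 mm
V2: 488 × 690 mm
V3: 345 × 488 mm
V4: 244 × 345 mm
→ matches V3.

V3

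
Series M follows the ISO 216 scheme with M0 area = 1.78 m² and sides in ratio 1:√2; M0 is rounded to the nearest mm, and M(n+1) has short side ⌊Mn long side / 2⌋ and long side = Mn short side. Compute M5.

198 × 280 mm

Let M0's short side be w mm. w · w√2 = 1.78 m² = 1,780,000 mm², so w ≈ 1121.9 mm and w√2 ≈ 1586.6 mm → M0 = 1122 × 1587 mm.
M1: ⌊1587/2⌋ × 1122 = 793 × 1122 mm
M2: ⌊1122/2⌋ × 793 = 561 × 793 mm
M3: ⌊793/2⌋ × 561 = 396 × 561 mm
M4: ⌊561/2⌋ × 396 = 280 × 396 mm
M5: ⌊396/2⌋ × 280 = 198 × 280 mm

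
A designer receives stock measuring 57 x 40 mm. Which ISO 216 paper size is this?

Aspect ratio 57/40 ≈ 1.425 — close to the ISO √2 ≈ 1.414.
In the C-series (envelope sizes, between A and B): C9 = 40 × 57 mm.

C9 (40 × 57 mm)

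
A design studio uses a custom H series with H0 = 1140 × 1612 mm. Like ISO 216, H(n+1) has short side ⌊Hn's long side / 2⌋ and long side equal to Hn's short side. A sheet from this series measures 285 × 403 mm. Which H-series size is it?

H4

H0: 1140 × 1612 mm
H1: 806 × 1140 mm
H2: 570 × 806 mm
H3: 403 × 570 mm
H4: 285 × 403 mm
H5: 201 × 285 mm
→ matches H4.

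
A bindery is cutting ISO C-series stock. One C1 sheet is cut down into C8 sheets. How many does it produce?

Each ISO step halves the sheet: 1 × C1 → 2 × C2 → 4 × C3 → 8 × C4 → …
From C1 to C8 is 7 halving steps: 2^7 = 128.

128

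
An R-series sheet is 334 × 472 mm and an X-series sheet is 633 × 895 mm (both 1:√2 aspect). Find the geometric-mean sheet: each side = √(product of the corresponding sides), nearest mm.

Short side: √(334 · 633) = √211422 ≈ 459.8 → 460 mm
Long side: √(472 · 895) = √422440 ≈ 650.0 → 650 mm

460 × 650 mm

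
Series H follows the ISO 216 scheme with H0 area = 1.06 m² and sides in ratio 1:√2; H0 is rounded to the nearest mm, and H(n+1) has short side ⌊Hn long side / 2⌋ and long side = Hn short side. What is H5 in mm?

Let H0's short side be w mm. w · w√2 = 1.06 m² = 1,060,000 mm², so w ≈ 865.8 mm and w√2 ≈ 1224.4 mm → H0 = 866 × 1224 mm.
H1: ⌊1224/2⌋ × 866 = 612 × 866 mm
H2: ⌊866/2⌋ × 612 = 433 × 612 mm
H3: ⌊612/2⌋ × 433 = 306 × 433 mm
H4: ⌊433/2⌋ × 306 = 216 × 306 mm
H5: ⌊306/2⌋ × 216 = 153 × 216 mm

153 × 216 mm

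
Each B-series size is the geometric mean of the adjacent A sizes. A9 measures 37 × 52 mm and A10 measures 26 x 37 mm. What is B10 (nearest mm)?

Short side: √(37 · 26) = √962 ≈ 31.0 → 31 mm
Long side: √(52 · 37) = √1924 ≈ 43.9 → 44 mm

31 × 44 mm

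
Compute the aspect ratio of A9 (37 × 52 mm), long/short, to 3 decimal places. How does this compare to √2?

1.405

52 / 37 = 1.405
ISO 216 targets √2 ≈ 1.414; the -0.009 deviation is from mm rounding.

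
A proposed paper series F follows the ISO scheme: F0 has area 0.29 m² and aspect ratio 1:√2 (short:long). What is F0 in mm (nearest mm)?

453 × 640 mm

Let the short side be w mm. Then w · w√2 = 0.29 m² = 290,000 mm².
w² = 290,000/√2, so w ≈ 452.8 mm; long side = w√2 ≈ 640.4 mm.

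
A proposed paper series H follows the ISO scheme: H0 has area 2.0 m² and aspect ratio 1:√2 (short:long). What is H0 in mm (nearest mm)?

Let the short side be w mm. Then w · w√2 = 2.0 m² = 2,000,000 mm².
w² = 2,000,000/√2, so w ≈ 1189.2 mm; long side = w√2 ≈ 1681.8 mm.

1189 × 1682 mm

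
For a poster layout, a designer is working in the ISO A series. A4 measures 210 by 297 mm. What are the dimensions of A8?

A5: ⌊297/2⌋ × 210 = 148 × 210 mm
A6: ⌊210/2⌋ × 148 = 105 × 148 mm
A7: ⌊148/2⌋ × 105 = 74 × 105 mm
A8: ⌊105/2⌋ × 74 = 52 × 74 mm

52 × 74 mm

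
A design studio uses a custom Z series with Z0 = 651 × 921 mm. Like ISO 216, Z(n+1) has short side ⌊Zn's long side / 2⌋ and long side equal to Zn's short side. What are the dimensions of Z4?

162 × 230 mm

Z1 = 460 × 651 mm (from Z0 by 1 halving).
Z2: ⌊651/2⌋ × 460 = 325 × 460 mm
Z3: ⌊460/2⌋ × 325 = 230 × 325 mm
Z4: ⌊325/2⌋ × 230 = 162 × 230 mm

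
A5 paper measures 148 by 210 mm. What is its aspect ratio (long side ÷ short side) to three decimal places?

1.419

210 / 148 = 1.419
ISO 216 targets √2 ≈ 1.414; the +0.005 deviation is from mm rounding.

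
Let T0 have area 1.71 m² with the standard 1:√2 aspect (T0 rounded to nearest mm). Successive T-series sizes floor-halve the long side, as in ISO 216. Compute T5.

Let T0's short side be w mm. w · w√2 = 1.71 m² = 1,710,000 mm², so w ≈ 1099.6 mm and w√2 ≈ 1555.1 mm → T0 = 1100 × 1555 mm.
T1: ⌊1555/2⌋ × 1100 = 777 × 1100 mm
T2: ⌊1100/2⌋ × 777 = 550 × 777 mm
T3: ⌊777/2⌋ × 550 = 388 × 550 mm
T4: ⌊550/2⌋ × 388 = 275 × 388 mm
T5: ⌊388/2⌋ × 275 = 194 × 275 mm

194 × 275 mm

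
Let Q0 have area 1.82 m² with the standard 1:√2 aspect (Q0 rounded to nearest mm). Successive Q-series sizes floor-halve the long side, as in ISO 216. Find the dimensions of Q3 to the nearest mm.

401 × 567 mm

Let Q0's short side be w mm. w · w√2 = 1.82 m² = 1,820,000 mm², so w ≈ 1134.4 mm and w√2 ≈ 1604.3 mm → Q0 = 1134 × 1604 mm.
Q1: ⌊1604/2⌋ × 1134 = 802 × 1134 mm
Q2: ⌊1134/2⌋ × 802 = 567 × 802 mm
Q3: ⌊802/2⌋ × 567 = 401 × 567 mm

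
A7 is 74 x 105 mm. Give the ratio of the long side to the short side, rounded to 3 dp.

1.419

105 / 74 = 1.419
ISO 216 targets √2 ≈ 1.414; the +0.005 deviation is from mm rounding.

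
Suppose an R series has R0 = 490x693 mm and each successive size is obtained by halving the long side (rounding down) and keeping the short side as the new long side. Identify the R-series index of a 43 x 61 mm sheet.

R0: 490 × 693 mm
R1: 346 × 490 mm
R2: 245 × 346 mm
R3: 173 × 245 mm
R4: 122 × 173 mm
R5: 86 × 122 mm
R6: 61 × 86 mm
R7: 43 × 61 mm
R8: 30 × 43 mm
→ matches R7.

R7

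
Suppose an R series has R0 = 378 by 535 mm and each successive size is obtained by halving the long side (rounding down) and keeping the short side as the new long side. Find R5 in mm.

R1 = 267 × 378 mm (from R0 by 1 halving).
R2: ⌊378/2⌋ × 267 = 189 × 267 mm
R3: ⌊267/2⌋ × 189 = 133 × 189 mm
R4: ⌊189/2⌋ × 133 = 94 × 133 mm
R5: ⌊133/2⌋ × 94 = 66 × 94 mm

66 × 94 mm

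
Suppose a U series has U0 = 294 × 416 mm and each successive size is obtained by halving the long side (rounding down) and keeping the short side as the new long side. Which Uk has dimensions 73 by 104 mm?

U0: 294 × 416 mm
U1: 208 × 294 mm
U2: 147 × 208 mm
U3: 104 × 147 mm
U4: 73 × 104 mm
U5: 52 × 73 mm
→ matches U4.

U4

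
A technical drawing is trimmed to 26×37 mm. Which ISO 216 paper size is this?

A10 (26 × 37 mm)

Aspect ratio 37/26 ≈ 1.423 — close to the ISO √2 ≈ 1.414.
In the A-series (A0 area = 1 m²): A10 = 26 × 37 mm.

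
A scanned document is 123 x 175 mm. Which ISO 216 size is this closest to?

B6 (125 × 176 mm)

Aspect ratio 175/123 ≈ 1.423 — close to the ISO √2 ≈ 1.414.
In the B-series (B0 = 1000 × 1414 mm): B6 = 125 × 176 mm.
Off by 3 mm total — nearest standard size.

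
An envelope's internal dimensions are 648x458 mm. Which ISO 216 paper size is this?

Aspect ratio 648/458 ≈ 1.415 — close to the ISO √2 ≈ 1.414.
In the C-series (envelope sizes, between A and B): C2 = 458 × 648 mm.

C2 (458 × 648 mm)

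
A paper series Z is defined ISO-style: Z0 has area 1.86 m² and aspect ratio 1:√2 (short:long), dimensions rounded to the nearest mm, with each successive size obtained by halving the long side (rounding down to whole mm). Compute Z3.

405 × 573 mm

Let Z0's short side be w mm. w · w√2 = 1.86 m² = 1,860,000 mm², so w ≈ 1146.8 mm and w√2 ≈ 1621.9 mm → Z0 = 1147 × 1622 mm.
Z1: ⌊1622/2⌋ × 1147 = 811 × 1147 mm
Z2: ⌊1147/2⌋ × 811 = 573 × 811 mm
Z3: ⌊811/2⌋ × 573 = 405 × 573 mm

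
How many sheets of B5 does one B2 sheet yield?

8

B2 = 500 × 707 mm; B5 = 176 × 250 mm.
Each halving step doubles the count; 3 steps from B2 to B5.
2^3 = 8.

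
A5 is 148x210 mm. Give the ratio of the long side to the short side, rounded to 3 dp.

1.419

210 / 148 = 1.419
ISO 216 targets √2 ≈ 1.414; the +0.005 deviation is from mm rounding.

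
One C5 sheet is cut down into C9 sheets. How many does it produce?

16

Each ISO step halves the sheet: 1 × C5 → 2 × C6 → 4 × C7 → 8 × C8 → …
From C5 to C9 is 4 halving steps: 2^4 = 16.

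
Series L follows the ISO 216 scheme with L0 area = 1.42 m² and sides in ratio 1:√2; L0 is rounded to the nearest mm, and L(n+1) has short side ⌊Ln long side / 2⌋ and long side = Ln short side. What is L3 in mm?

Let L0's short side be w mm. w · w√2 = 1.42 m² = 1,420,000 mm², so w ≈ 1002.0 mm and w√2 ≈ 1417.1 mm → L0 = 1002 × 1417 mm.
L1: ⌊1417/2⌋ × 1002 = 708 × 1002 mm
L2: ⌊1002/2⌋ × 708 = 501 × 708 mm
L3: ⌊708/2⌋ × 501 = 354 × 501 mm

354 × 501 mm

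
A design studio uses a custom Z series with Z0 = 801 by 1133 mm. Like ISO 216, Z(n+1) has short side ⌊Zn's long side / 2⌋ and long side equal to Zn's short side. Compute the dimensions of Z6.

100 × 141 mm

Z1 = 566 × 801 mm (from Z0 by 1 halving).
Z2: ⌊801/2⌋ × 566 = 400 × 566 mm
Z3: ⌊566/2⌋ × 400 = 283 × 400 mm
Z4: ⌊400/2⌋ × 283 = 200 × 283 mm
Z5: ⌊283/2⌋ × 200 = 141 × 200 mm
Z6: ⌊200/2⌋ × 141 = 100 × 141 mm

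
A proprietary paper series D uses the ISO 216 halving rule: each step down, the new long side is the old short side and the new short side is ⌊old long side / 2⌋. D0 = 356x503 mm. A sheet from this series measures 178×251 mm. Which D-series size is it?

D2

D0: 356 × 503 mm
D1: 251 × 356 mm
D2: 178 × 251 mm
D3: 125 × 178 mm
→ matches D2.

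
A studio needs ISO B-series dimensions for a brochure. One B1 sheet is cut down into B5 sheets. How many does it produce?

16

Each ISO step halves the sheet: 1 × B1 → 2 × B2 → 4 × B3 → 8 × B4 → …
From B1 to B5 is 4 halving steps: 2^4 = 16.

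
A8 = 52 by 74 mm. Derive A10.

A9: ⌊74/2⌋ × 52 = 37 × 52 mm
A10: ⌊52/2⌋ × 37 = 26 × 37 mm

26 × 37 mm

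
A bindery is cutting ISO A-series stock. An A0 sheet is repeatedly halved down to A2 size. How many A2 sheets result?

A0 = 841 × 1189 mm; A2 = 420 × 594 mm.
Each halving step doubles the count; 2 steps from A0 to A2.
2^2 = 4.

4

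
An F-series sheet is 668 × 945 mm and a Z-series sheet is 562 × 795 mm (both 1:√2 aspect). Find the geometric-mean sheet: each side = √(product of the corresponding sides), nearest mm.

Short side: √(668 · 562) = √375416 ≈ 612.7 → 613 mm
Long side: √(945 · 795) = √751275 ≈ 866.8 → 867 mm

613 × 867 mm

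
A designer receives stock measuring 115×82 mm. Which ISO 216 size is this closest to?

C7 (81 × 114 mm)

Aspect ratio 115/82 ≈ 1.402 — close to the ISO √2 ≈ 1.414.
In the C-series (envelope sizes, between A and B): C7 = 81 × 114 mm.
Off by 2 mm total — nearest standard size.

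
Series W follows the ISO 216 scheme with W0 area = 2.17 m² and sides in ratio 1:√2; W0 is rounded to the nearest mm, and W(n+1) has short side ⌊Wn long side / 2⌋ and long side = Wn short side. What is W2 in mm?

Let W0's short side be w mm. w · w√2 = 2.17 m² = 2,170,000 mm², so w ≈ 1238.7 mm and w√2 ≈ 1751.8 mm → W0 = 1239 × 1752 mm.
W1: ⌊1752/2⌋ × 1239 = 876 × 1239 mm
W2: ⌊1239/2⌋ × 876 = 619 × 876 mm

619 × 876 mm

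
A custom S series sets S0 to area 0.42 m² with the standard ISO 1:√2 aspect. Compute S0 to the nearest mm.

Let the short side be w mm. Then w · w√2 = 0.42 m² = 420,000 mm².
w² = 420,000/√2, so w ≈ 545.0 mm; long side = w√2 ≈ 770.7 mm.

545 × 771 mm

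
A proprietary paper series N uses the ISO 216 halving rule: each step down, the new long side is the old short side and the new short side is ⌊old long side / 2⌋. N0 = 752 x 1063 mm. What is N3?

N1: ⌊1063/2⌋ × 752 = 531 × 752 mm
N2: ⌊752/2⌋ × 531 = 376 × 531 mm
N3: ⌊531/2⌋ × 376 = 265 × 376 mm

265 × 376 mm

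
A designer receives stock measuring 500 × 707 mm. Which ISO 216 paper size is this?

B2 (500 × 707 mm)

Aspect ratio 707/500 ≈ 1.414 — close to the ISO √2 ≈ 1.414.
In the B-series (B0 = 1000 × 1414 mm): B2 = 500 × 707 mm.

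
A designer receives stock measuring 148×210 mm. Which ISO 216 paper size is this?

Aspect ratio 210/148 ≈ 1.419 — close to the ISO √2 ≈ 1.414.
In the A-series (A0 area = 1 m²): A5 = 148 × 210 mm.

A5 (148 × 210 mm)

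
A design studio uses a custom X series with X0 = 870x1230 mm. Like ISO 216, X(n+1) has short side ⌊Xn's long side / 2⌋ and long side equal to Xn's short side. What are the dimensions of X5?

X1 = 615 × 870 mm (from X0 by 1 halving).
X2: ⌊870/2⌋ × 615 = 435 × 615 mm
X3: ⌊615/2⌋ × 435 = 307 × 435 mm
X4: ⌊435/2⌋ × 307 = 217 × 307 mm
X5: ⌊307/2⌋ × 217 = 153 × 217 mm

153 × 217 mm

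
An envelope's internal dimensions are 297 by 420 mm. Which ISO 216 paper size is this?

A3 (297 × 420 mm)

Aspect ratio 420/297 ≈ 1.414 — close to the ISO √2 ≈ 1.414.
In the A-series (A0 area = 1 m²): A3 = 297 × 420 mm.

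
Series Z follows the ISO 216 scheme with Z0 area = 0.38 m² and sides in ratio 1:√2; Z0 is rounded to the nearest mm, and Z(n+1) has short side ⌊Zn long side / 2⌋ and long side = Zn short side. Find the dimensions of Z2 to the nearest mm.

Let Z0's short side be w mm. w · w√2 = 0.38 m² = 380,000 mm², so w ≈ 518.4 mm and w√2 ≈ 733.1 mm → Z0 = 518 × 733 mm.
Z1: ⌊733/2⌋ × 518 = 366 × 518 mm
Z2: ⌊518/2⌋ × 366 = 259 × 366 mm

259 × 366 mm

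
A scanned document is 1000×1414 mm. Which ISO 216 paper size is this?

B0 (1000 × 1414 mm)

Aspect ratio 1414/1000 ≈ 1.414 — close to the ISO √2 ≈ 1.414.
In the B-series (B0 = 1000 × 1414 mm): B0 = 1000 × 1414 mm.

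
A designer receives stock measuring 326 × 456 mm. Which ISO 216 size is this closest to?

C3 (324 × 458 mm)

Aspect ratio 456/326 ≈ 1.399 (ISO target is √2 ≈ 1.414).
In the C-series (envelope sizes, between A and B): C3 = 324 × 458 mm.
Off by 4 mm total — nearest standard size.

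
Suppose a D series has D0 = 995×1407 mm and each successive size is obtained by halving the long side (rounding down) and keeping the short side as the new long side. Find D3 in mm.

D1: ⌊1407/2⌋ × 995 = 703 × 995 mm
D2: ⌊995/2⌋ × 703 = 497 × 703 mm
D3: ⌊703/2⌋ × 497 = 351 × 497 mm

351 × 497 mm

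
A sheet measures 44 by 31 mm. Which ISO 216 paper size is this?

Aspect ratio 44/31 ≈ 1.419 — close to the ISO √2 ≈ 1.414.
In the B-series (B0 = 1000 × 1414 mm): B10 = 31 × 44 mm.

B10 (31 × 44 mm)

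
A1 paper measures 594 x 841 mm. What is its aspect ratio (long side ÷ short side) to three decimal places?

1.416

841 / 594 = 1.416
ISO 216 targets √2 ≈ 1.414; the +0.002 deviation is from mm rounding.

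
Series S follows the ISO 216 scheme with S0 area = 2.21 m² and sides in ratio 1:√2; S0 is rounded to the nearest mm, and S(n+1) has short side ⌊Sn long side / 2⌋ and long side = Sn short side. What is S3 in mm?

Let S0's short side be w mm. w · w√2 = 2.21 m² = 2,210,000 mm², so w ≈ 1250.1 mm and w√2 ≈ 1767.9 mm → S0 = 1250 × 1768 mm.
S1: ⌊1768/2⌋ × 1250 = 884 × 1250 mm
S2: ⌊1250/2⌋ × 884 = 625 × 884 mm
S3: ⌊884/2⌋ × 625 = 442 × 625 mm

442 × 625 mm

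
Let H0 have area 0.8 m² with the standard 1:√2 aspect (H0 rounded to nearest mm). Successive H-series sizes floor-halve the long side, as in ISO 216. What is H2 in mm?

376 × 532 mm

Let H0's short side be w mm. w · w√2 = 0.8 m² = 800,000 mm², so w ≈ 752.1 mm and w√2 ≈ 1063.7 mm → H0 = 752 × 1064 mm.
H1: ⌊1064/2⌋ × 752 = 532 × 752 mm
H2: ⌊752/2⌋ × 532 = 376 × 532 mm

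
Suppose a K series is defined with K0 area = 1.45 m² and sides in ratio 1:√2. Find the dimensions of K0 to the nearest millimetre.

1013 × 1432 mm

Let the short side be w mm. Then w · w√2 = 1.45 m² = 1,450,000 mm².
w² = 1,450,000/√2, so w ≈ 1012.6 mm; long side = w√2 ≈ 1432.0 mm.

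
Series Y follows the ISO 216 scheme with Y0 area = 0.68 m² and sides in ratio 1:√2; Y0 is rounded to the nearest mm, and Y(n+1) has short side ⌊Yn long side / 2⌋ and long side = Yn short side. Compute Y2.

346 × 490 mm

Let Y0's short side be w mm. w · w√2 = 0.68 m² = 680,000 mm², so w ≈ 693.4 mm and w√2 ≈ 980.6 mm → Y0 = 693 × 981 mm.
Y1: ⌊981/2⌋ × 693 = 490 × 693 mm
Y2: ⌊693/2⌋ × 490 = 346 × 490 mm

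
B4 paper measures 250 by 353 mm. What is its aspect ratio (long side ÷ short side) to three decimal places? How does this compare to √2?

1.412

353 / 250 = 1.412
ISO 216 targets √2 ≈ 1.414; the -0.002 deviation is from mm rounding.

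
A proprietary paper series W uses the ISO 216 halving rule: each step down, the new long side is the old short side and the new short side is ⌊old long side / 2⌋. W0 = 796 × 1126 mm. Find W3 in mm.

W1 = 563 × 796 mm (from W0 by 1 halving).
W2: ⌊796/2⌋ × 563 = 398 × 563 mm
W3: ⌊563/2⌋ × 398 = 281 × 398 mm

281 × 398 mm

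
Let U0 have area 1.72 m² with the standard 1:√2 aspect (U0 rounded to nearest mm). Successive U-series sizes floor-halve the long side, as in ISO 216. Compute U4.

275 × 390 mm

Let U0's short side be w mm. w · w√2 = 1.72 m² = 1,720,000 mm², so w ≈ 1102.8 mm and w√2 ≈ 1559.6 mm → U0 = 1103 × 1560 mm.
U1: ⌊1560/2⌋ × 1103 = 780 × 1103 mm
U2: ⌊1103/2⌋ × 780 = 551 × 780 mm
U3: ⌊780/2⌋ × 551 = 390 × 551 mm
U4: ⌊551/2⌋ × 390 = 275 × 390 mm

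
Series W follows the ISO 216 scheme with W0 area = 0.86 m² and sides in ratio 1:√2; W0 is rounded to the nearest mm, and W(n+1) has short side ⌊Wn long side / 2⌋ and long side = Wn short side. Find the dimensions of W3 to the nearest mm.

275 × 390 mm

Let W0's short side be w mm. w · w√2 = 0.86 m² = 860,000 mm², so w ≈ 779.8 mm and w√2 ≈ 1102.8 mm → W0 = 780 × 1103 mm.
W1: ⌊1103/2⌋ × 780 = 551 × 780 mm
W2: ⌊780/2⌋ × 551 = 390 × 551 mm
W3: ⌊551/2⌋ × 390 = 275 × 390 mm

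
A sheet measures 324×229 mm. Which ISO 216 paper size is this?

Aspect ratio 324/229 ≈ 1.415 — close to the ISO √2 ≈ 1.414.
In the C-series (envelope sizes, between A and B): C4 = 229 × 324 mm.

C4 (229 × 324 mm)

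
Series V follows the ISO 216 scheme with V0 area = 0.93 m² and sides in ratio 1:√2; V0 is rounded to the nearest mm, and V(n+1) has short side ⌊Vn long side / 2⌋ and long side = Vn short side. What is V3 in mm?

Let V0's short side be w mm. w · w√2 = 0.93 m² = 930,000 mm², so w ≈ 810.9 mm and w√2 ≈ 1146.8 mm → V0 = 811 × 1147 mm.
V1: ⌊1147/2⌋ × 811 = 573 × 811 mm
V2: ⌊811/2⌋ × 573 = 405 × 573 mm
V3: ⌊573/2⌋ × 405 = 286 × 405 mm

286 × 405 mm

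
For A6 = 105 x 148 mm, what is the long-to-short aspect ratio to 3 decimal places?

148 / 105 = 1.410
ISO 216 targets √2 ≈ 1.414; the -0.005 deviation is from mm rounding.

1.410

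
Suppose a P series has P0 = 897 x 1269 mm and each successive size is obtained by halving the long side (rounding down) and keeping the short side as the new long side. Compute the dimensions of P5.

P1: ⌊1269/2⌋ × 897 = 634 × 897 mm
P2: ⌊897/2⌋ × 634 = 448 × 634 mm
P3: ⌊634/2⌋ × 448 = 317 × 448 mm
P4: ⌊448/2⌋ × 317 = 224 × 317 mm
P5: ⌊317/2⌋ × 224 = 158 × 224 mm

158 × 224 mm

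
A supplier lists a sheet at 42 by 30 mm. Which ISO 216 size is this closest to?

Aspect ratio 42/30 ≈ 1.400 — close to the ISO √2 ≈ 1.414.
In the B-series (B0 = 1000 × 1414 mm): B10 = 31 × 44 mm.
Off by 3 mm total — nearest standard size.

B10 (31 × 44 mm)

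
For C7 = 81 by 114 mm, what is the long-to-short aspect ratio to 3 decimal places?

1.407

114 / 81 = 1.407
ISO 216 targets √2 ≈ 1.414; the -0.007 deviation is from mm rounding.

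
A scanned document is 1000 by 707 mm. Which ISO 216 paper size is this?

B1 (707 × 1000 mm)

Aspect ratio 1000/707 ≈ 1.414 — close to the ISO √2 ≈ 1.414.
In the B-series (B0 = 1000 × 1414 mm): B1 = 707 × 1000 mm.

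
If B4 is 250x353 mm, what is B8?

B5: ⌊353/2⌋ × 250 = 176 × 250 mm
B6: ⌊250/2⌋ × 176 = 125 × 176 mm
B7: ⌊176/2⌋ × 125 = 88 × 125 mm
B8: ⌊125/2⌋ × 88 = 62 × 88 mm

62 × 88 mm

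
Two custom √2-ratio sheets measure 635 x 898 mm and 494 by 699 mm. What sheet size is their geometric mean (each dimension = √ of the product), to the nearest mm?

Short side: √(635 · 494) = √313690 ≈ 560.1 → 560 mm
Long side: √(898 · 699) = √627702 ≈ 792.3 → 792 mm

560 × 792 mm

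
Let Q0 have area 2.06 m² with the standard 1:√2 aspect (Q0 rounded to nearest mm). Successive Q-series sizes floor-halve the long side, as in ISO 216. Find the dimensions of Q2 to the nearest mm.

603 × 853 mm

Let Q0's short side be w mm. w · w√2 = 2.06 m² = 2,060,000 mm², so w ≈ 1206.9 mm and w√2 ≈ 1706.8 mm → Q0 = 1207 × 1707 mm.
Q1: ⌊1707/2⌋ × 1207 = 853 × 1207 mm
Q2: ⌊1207/2⌋ × 853 = 603 × 853 mm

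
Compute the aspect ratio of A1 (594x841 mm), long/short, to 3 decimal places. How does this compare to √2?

1.416

841 / 594 = 1.416
ISO 216 targets √2 ≈ 1.414; the +0.002 deviation is from mm rounding.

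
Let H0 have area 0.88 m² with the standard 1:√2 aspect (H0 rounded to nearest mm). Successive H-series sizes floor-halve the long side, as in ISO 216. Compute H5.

139 × 197 mm

Let H0's short side be w mm. w · w√2 = 0.88 m² = 880,000 mm², so w ≈ 788.8 mm and w√2 ≈ 1115.6 mm → H0 = 789 × 1116 mm.
H1: ⌊1116/2⌋ × 789 = 558 × 789 mm
H2: ⌊789/2⌋ × 558 = 394 × 558 mm
H3: ⌊558/2⌋ × 394 = 279 × 394 mm
H4: ⌊394/2⌋ × 279 = 197 × 279 mm
H5: ⌊279/2⌋ × 197 = 139 × 197 mm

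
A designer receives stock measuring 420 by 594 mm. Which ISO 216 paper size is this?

Aspect ratio 594/420 ≈ 1.414 — close to the ISO √2 ≈ 1.414.
In the A-series (A0 area = 1 m²): A2 = 420 × 594 mm.

A2 (420 × 594 mm)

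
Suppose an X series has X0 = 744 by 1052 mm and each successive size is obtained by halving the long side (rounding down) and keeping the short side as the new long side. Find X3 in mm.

263 × 372 mm

X1: ⌊1052/2⌋ × 744 = 526 × 744 mm
X2: ⌊744/2⌋ × 526 = 372 × 526 mm
X3: ⌊526/2⌋ × 372 = 263 × 372 mm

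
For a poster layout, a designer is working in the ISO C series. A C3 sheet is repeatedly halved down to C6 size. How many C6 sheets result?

Each ISO step halves the sheet: 1 × C3 → 2 × C4 → 4 × C5 → 8 × C6
From C3 to C6 is 3 halving steps: 2^3 = 8.

8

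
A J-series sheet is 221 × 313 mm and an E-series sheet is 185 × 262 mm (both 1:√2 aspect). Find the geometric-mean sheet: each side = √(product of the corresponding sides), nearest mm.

202 × 286 mm

Short side: √(221 · 185) = √40885 ≈ 202.2 → 202 mm
Long side: √(313 · 262) = √82006 ≈ 286.4 → 286 mm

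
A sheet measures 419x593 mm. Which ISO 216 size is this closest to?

Aspect ratio 593/419 ≈ 1.415 — close to the ISO √2 ≈ 1.414.
In the A-series (A0 area = 1 m²): A2 = 420 × 594 mm.
Off by 2 mm total — nearest standard size.

A2 (420 × 594 mm)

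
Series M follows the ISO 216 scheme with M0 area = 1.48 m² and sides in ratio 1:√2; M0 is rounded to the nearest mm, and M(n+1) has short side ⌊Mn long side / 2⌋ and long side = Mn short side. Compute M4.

Let M0's short side be w mm. w · w√2 = 1.48 m² = 1,480,000 mm², so w ≈ 1023.0 mm and w√2 ≈ 1446.7 mm → M0 = 1023 × 1447 mm.
M1: ⌊1447/2⌋ × 1023 = 723 × 1023 mm
M2: ⌊1023/2⌋ × 723 = 511 × 723 mm
M3: ⌊723/2⌋ × 511 = 361 × 511 mm
M4: ⌊511/2⌋ × 361 = 255 × 361 mm

255 × 361 mm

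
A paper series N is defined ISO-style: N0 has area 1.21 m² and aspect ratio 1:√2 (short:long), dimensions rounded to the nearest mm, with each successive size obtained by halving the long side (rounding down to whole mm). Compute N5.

Let N0's short side be w mm. w · w√2 = 1.21 m² = 1,210,000 mm², so w ≈ 925.0 mm and w√2 ≈ 1308.1 mm → N0 = 925 × 1308 mm.
N1: ⌊1308/2⌋ × 925 = 654 × 925 mm
N2: ⌊925/2⌋ × 654 = 462 × 654 mm
N3: ⌊654/2⌋ × 462 = 327 × 462 mm
N4: ⌊462/2⌋ × 327 = 231 × 327 mm
N5: ⌊327/2⌋ × 231 = 163 × 231 mm

163 × 231 mm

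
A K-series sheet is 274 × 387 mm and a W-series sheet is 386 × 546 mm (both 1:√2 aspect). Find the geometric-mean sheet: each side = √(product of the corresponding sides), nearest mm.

325 × 460 mm

Short side: √(274 · 386) = √105764 ≈ 325.2 → 325 mm
Long side: √(387 · 546) = √211302 ≈ 459.7 → 460 mm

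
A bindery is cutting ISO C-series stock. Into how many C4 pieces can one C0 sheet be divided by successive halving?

Each ISO step halves the sheet: 1 × C0 → 2 × C1 → 4 × C2 → 8 × C3 → …
From C0 to C4 is 4 halving steps: 2^4 = 16.

16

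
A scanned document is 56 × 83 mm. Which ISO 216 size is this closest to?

Aspect ratio 83/56 ≈ 1.482 (ISO target is √2 ≈ 1.414).
In the C-series (envelope sizes, between A and B): C8 = 57 × 81 mm.
Off by 3 mm total — nearest standard size.

C8 (57 × 81 mm)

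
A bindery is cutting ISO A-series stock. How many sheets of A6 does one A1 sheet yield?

32

Each ISO step halves the sheet: 1 × A1 → 2 × A2 → 4 × A3 → 8 × A4 → …
From A1 to A6 is 5 halving steps: 2^5 = 32.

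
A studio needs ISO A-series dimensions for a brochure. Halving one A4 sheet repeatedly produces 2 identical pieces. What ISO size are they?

A5

2 = 2^1, so 1 halving step.
A4 → A5 → … → A5 after 1 step.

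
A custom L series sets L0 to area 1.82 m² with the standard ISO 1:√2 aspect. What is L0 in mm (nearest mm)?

1134 × 1604 mm

Let the short side be w mm. Then w · w√2 = 1.82 m² = 1,820,000 mm².
w² = 1,820,000/√2, so w ≈ 1134.4 mm; long side = w√2 ≈ 1604.3 mm.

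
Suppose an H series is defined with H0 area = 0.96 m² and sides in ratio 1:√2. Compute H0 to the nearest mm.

Let the short side be w mm. Then w · w√2 = 0.96 m² = 960,000 mm².
w² = 960,000/√2, so w ≈ 823.9 mm; long side = w√2 ≈ 1165.2 mm.

824 × 1165 mm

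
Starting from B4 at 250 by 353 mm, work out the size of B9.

B5: ⌊353/2⌋ × 250 = 176 × 250 mm
B6: ⌊250/2⌋ × 176 = 125 × 176 mm
B7: ⌊176/2⌋ × 125 = 88 × 125 mm
B8: ⌊125/2⌋ × 88 = 62 × 88 mm
B9: ⌊88/2⌋ × 62 = 44 × 62 mm

44 × 62 mm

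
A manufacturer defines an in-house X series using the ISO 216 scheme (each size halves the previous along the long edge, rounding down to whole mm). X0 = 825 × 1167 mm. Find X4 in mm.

206 × 291 mm

X1 = 583 × 825 mm (from X0 by 1 halving).
X2: ⌊825/2⌋ × 583 = 412 × 583 mm
X3: ⌊583/2⌋ × 412 = 291 × 412 mm
X4: ⌊412/2⌋ × 291 = 206 × 291 mm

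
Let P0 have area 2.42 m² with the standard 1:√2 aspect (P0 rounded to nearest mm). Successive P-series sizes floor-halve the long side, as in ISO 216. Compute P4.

Let P0's short side be w mm. w · w√2 = 2.42 m² = 2,420,000 mm², so w ≈ 1308.1 mm and w√2 ≈ 1850.0 mm → P0 = 1308 × 1850 mm.
P1: ⌊1850/2⌋ × 1308 = 925 × 1308 mm
P2: ⌊1308/2⌋ × 925 = 654 × 925 mm
P3: ⌊925/2⌋ × 654 = 462 × 654 mm
P4: ⌊654/2⌋ × 462 = 327 × 462 mm

327 × 462 mm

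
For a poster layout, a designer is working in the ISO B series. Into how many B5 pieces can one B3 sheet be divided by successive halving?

B3 = 353 × 500 mm; B5 = 176 × 250 mm.
Each halving step doubles the count; 2 steps from B3 to B5.
2^2 = 4.

4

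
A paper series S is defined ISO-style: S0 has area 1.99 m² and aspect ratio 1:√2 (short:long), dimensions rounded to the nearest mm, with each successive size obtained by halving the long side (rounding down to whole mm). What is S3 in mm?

Let S0's short side be w mm. w · w√2 = 1.99 m² = 1,990,000 mm², so w ≈ 1186.2 mm and w√2 ≈ 1677.6 mm → S0 = 1186 × 1678 mm.
S1: ⌊1678/2⌋ × 1186 = 839 × 1186 mm
S2: ⌊1186/2⌋ × 839 = 593 × 839 mm
S3: ⌊839/2⌋ × 593 = 419 × 593 mm

419 × 593 mm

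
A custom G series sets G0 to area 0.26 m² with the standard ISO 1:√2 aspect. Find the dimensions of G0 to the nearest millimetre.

Let the short side be w mm. Then w · w√2 = 0.26 m² = 260,000 mm².
w² = 260,000/√2, so w ≈ 428.8 mm; long side = w√2 ≈ 606.4 mm.

429 × 606 mm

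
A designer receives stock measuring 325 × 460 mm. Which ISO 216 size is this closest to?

C3 (324 × 458 mm)

Aspect ratio 460/325 ≈ 1.415 — close to the ISO √2 ≈ 1.414.
In the C-series (envelope sizes, between A and B): C3 = 324 × 458 mm.
Off by 3 mm total — nearest standard size.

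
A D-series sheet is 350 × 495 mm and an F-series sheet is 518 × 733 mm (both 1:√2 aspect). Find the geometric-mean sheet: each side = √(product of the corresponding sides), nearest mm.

Short side: √(350 · 518) = √181300 ≈ 425.8 → 426 mm
Long side: √(495 · 733) = √362835 ≈ 602.4 → 602 mm

426 × 602 mm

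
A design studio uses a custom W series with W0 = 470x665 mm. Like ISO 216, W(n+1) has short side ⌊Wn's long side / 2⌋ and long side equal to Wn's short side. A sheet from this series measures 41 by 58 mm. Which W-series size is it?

W7

W0: 470 × 665 mm
W1: 332 × 470 mm
W2: 235 × 332 mm
W3: 166 × 235 mm
W4: 117 × 166 mm
W5: 83 × 117 mm
W6: 58 × 83 mm
W7: 41 × 58 mm
W8: 29 × 41 mm
→ matches W7.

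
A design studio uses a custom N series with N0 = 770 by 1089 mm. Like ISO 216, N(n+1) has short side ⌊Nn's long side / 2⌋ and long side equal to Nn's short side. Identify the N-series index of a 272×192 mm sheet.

N4

N0: 770 × 1089 mm
N1: 544 × 770 mm
N2: 385 × 544 mm
N3: 272 × 385 mm
N4: 192 × 272 mm
N5: 136 × 192 mm
→ matches N4.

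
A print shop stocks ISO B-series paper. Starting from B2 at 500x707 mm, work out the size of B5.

176 × 250 mm

B3: ⌊707/2⌋ × 500 = 353 × 500 mm
B4: ⌊500/2⌋ × 353 = 250 × 353 mm
B5: ⌊353/2⌋ × 250 = 176 × 250 mm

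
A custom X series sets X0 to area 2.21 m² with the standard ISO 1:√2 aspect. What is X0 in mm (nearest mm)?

Let the short side be w mm. Then w · w√2 = 2.21 m² = 2,210,000 mm².
w² = 2,210,000/√2, so w ≈ 1250.1 mm; long side = w√2 ≈ 1767.9 mm.

1250 × 1768 mm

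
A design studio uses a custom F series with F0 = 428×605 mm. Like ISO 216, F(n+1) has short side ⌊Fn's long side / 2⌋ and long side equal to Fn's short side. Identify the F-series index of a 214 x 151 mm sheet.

F3

F0: 428 × 605 mm
F1: 302 × 428 mm
F2: 214 × 302 mm
F3: 151 × 214 mm
F4: 107 × 151 mm
→ matches F3.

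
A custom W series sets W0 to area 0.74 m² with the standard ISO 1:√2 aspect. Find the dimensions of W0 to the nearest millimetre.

Let the short side be w mm. Then w · w√2 = 0.74 m² = 740,000 mm².
w² = 740,000/√2, so w ≈ 723.4 mm; long side = w√2 ≈ 1023.0 mm.

723 × 1023 mm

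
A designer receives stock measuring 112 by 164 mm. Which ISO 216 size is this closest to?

C6 (114 × 162 mm)

Aspect ratio 164/112 ≈ 1.464 (ISO target is √2 ≈ 1.414).
In the C-series (envelope sizes, between A and B): C6 = 114 × 162 mm.
Off by 4 mm total — nearest standard size.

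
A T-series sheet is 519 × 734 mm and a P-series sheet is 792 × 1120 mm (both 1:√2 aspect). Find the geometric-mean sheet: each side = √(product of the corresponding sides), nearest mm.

641 × 907 mm

Short side: √(519 · 792) = √411048 ≈ 641.1 → 641 mm
Long side: √(734 · 1120) = √822080 ≈ 906.7 → 907 mm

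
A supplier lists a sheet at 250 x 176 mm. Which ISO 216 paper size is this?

B5 (176 × 250 mm)

Aspect ratio 250/176 ≈ 1.420 — close to the ISO √2 ≈ 1.414.
In the B-series (B0 = 1000 × 1414 mm): B5 = 176 × 250 mm.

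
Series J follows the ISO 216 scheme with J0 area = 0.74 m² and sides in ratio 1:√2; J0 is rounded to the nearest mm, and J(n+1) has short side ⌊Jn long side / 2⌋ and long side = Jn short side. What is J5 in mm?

Let J0's short side be w mm. w · w√2 = 0.74 m² = 740,000 mm², so w ≈ 723.4 mm and w√2 ≈ 1023.0 mm → J0 = 723 × 1023 mm.
J1: ⌊1023/2⌋ × 723 = 511 × 723 mm
J2: ⌊723/2⌋ × 511 = 361 × 511 mm
J3: ⌊511/2⌋ × 361 = 255 × 361 mm
J4: ⌊361/2⌋ × 255 = 180 × 255 mm
J5: ⌊255/2⌋ × 180 = 127 × 180 mm

127 × 180 mm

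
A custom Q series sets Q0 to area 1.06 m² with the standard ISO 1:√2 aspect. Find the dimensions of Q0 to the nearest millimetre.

Let the short side be w mm. Then w · w√2 = 1.06 m² = 1,060,000 mm².
w² = 1,060,000/√2, so w ≈ 865.8 mm; long side = w√2 ≈ 1224.4 mm.

866 × 1224 mm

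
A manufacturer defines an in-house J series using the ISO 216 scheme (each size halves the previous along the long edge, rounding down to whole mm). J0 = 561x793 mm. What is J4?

140 × 198 mm

J1: ⌊793/2⌋ × 561 = 396 × 561 mm
J2: ⌊561/2⌋ × 396 = 280 × 396 mm
J3: ⌊396/2⌋ × 280 = 198 × 280 mm
J4: ⌊280/2⌋ × 198 = 140 × 198 mm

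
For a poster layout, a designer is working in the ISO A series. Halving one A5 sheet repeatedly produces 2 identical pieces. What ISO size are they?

2 = 2^1, so 1 halving step.
A5 → A6 → … → A6 after 1 step.

A6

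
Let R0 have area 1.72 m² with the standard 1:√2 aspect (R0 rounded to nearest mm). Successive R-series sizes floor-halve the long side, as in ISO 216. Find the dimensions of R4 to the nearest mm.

275 × 390 mm

Let R0's short side be w mm. w · w√2 = 1.72 m² = 1,720,000 mm², so w ≈ 1102.8 mm and w√2 ≈ 1559.6 mm → R0 = 1103 × 1560 mm.
R1: ⌊1560/2⌋ × 1103 = 780 × 1103 mm
R2: ⌊1103/2⌋ × 780 = 551 × 780 mm
R3: ⌊780/2⌋ × 551 = 390 × 551 mm
R4: ⌊551/2⌋ × 390 = 275 × 390 mm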